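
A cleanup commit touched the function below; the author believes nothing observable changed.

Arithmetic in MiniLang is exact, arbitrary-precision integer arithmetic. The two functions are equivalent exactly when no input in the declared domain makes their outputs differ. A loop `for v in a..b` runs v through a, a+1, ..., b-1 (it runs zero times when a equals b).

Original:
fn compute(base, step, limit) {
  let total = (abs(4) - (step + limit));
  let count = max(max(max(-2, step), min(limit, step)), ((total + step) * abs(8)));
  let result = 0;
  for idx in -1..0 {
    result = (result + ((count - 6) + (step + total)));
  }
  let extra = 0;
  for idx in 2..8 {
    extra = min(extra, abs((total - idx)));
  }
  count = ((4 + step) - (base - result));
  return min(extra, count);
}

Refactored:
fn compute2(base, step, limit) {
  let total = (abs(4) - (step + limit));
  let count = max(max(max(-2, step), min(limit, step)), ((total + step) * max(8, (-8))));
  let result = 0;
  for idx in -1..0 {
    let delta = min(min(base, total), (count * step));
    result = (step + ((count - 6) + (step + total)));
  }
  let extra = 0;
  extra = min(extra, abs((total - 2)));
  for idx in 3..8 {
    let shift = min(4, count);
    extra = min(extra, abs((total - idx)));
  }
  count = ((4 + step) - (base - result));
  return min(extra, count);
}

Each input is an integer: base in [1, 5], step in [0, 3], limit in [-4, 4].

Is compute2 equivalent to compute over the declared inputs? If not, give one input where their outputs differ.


The rewrite breaks on base=1, step=1, limit=4, where the results are -1 and 0.
compute: total = -1; count = 1; result = 0; [idx=-1]; result = -5; extra = 0; [idx=2]; extra = 0; [idx=3]; extra = 0; [idx=4]; extra = 0; [idx=5]; extra = 0; [idx=6]; extra = 0; [idx=7]; extra = 0; count = -1; return -1
compute2: total = -1; count = 1; result = 0; [idx=-1]; delta = -1; result = -4; extra = 0; extra = 0; [idx=3]; shift = 1; extra = 0; [idx=4]; shift = 1; extra = 0; [idx=5]; shift = 1; extra = 0; [idx=6]; shift = 1; extra = 0; [idx=7]; shift = 1; extra = 0; count = 0; return 0
verdict: not equivalent; witness: base=1, step=1, limit=4


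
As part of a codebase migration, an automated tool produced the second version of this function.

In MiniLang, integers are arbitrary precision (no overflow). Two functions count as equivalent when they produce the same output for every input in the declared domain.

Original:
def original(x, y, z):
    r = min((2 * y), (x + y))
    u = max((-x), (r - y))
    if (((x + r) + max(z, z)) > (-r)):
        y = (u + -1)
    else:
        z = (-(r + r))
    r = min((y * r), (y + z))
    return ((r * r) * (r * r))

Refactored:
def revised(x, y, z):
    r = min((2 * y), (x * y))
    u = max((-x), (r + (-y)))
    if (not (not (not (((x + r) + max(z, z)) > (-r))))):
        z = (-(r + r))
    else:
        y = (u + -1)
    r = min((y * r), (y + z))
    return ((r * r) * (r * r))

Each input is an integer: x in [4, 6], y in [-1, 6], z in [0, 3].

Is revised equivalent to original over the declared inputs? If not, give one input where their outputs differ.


There is a counterexample at x=4, y=-1, z=0: 16 on one side, 256 on the other.
original: r=-2, then u=-1, then (((x + r) + max(z, z)) > (-r)) is false, then z=4, then r=2, then returns 16
revised: r=-4, then u=-3, then (not (not (not (((x + r) + max(z, z)) > (-r))))) is true, then z=8, then r=4, then returns 256
verdict: not equivalent; witness: x=4, y=-1, z=0


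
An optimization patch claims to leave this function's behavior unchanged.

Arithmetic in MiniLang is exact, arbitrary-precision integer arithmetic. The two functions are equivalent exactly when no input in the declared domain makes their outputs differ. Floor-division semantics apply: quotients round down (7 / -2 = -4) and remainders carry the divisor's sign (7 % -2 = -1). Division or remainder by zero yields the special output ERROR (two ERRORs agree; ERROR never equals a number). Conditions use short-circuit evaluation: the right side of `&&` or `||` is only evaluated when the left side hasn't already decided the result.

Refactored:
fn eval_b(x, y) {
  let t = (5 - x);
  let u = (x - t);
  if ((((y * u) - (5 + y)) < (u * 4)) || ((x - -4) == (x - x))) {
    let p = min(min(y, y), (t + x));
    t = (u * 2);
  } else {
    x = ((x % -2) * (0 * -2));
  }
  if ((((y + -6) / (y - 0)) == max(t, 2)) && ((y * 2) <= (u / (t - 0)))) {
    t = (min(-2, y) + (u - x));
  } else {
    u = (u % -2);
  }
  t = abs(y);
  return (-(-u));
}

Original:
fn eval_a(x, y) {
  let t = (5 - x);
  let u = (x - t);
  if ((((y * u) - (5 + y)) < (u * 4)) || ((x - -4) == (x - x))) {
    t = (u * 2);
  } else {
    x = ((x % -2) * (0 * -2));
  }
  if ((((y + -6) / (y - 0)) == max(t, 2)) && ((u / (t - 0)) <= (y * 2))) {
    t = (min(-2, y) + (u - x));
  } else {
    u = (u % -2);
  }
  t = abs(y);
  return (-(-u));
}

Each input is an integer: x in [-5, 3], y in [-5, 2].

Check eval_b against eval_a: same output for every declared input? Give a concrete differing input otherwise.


Consider the input x=-4, y=-5.
eval_a: t := 9 | u := -13 | ((((y * u) - (5 + y)) < (u * 4)) || ((x - -4) == (x - x))): true | t := -26 | ((((y + -6) / (y - 0)) == max(t, 2)) && ((u / (t - 0)) <= (y * 2))): false | u := -1 | t := 5 | result -1
eval_b: t := 9 | u := -13 | ((((y * u) - (5 + y)) < (u * 4)) || ((x - -4) == (x - x))): true | p := -5 | t := -26 | ((((y + -6) / (y - 0)) == max(t, 2)) && ((y * 2) <= (u / (t - 0)))): true | t := -14 | t := 5 | result -13
-1 != -13, so the rewrite changes behavior.
verdict: not equivalent; witness: x=-4, y=-5


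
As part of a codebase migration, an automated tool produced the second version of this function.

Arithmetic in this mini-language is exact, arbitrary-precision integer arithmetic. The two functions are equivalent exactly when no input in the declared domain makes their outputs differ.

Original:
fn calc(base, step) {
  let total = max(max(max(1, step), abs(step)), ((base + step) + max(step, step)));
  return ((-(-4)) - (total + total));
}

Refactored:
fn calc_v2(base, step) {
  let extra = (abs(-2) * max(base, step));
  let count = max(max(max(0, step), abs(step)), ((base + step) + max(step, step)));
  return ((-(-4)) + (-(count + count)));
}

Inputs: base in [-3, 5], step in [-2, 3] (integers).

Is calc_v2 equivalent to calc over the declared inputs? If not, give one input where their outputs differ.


Run the pair on base=-3, step=0.
calc: total = 1; return 2
calc_v2: extra = 0; count = 0; return 4
2 and 4 differ, so these are not the same function on this domain.
verdict: not equivalent; witness: base=-3, step=0


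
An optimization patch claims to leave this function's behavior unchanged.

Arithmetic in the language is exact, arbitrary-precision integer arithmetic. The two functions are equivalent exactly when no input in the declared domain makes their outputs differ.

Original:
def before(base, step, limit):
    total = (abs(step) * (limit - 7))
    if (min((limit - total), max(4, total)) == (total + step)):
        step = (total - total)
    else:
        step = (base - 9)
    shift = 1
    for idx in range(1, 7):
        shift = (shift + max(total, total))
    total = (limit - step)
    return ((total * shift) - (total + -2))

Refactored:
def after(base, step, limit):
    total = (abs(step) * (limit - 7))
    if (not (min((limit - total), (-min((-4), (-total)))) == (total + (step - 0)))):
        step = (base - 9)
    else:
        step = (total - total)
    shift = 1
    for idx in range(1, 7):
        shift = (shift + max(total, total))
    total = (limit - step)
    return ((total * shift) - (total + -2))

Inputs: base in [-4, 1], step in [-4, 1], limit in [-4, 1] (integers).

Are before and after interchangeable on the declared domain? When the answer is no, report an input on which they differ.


The two are interchangeable: boolean connective usage differs, min/max/abs usage differs, arithmetic usage differs, constant usage differs, and every declared input agrees.
As a probe, take base=0, step=-4, limit=-2: before runs total becomes -36; next (min((limit - total), max(4, total)) == (total + step)) evaluates to false; next step becomes -9; next shift becomes 1; next at idx=1:; next shift becomes -35; next at idx=2:; next shift becomes -71; next at idx=3:; next shift becomes -107; next at idx=4:; next shift becomes -143; next at idx=5:; next shift becomes -179; next at idx=6:; next shift becomes -215; next total becomes 7; next final value -1510; after runs total becomes -36; next (not (min((limit - total), (-min((-4), (-total)))) == (total + (step - 0)))) evaluates to true; next step becomes -9; next shift becomes 1; next at idx=1:; next shift becomes -35; next at idx=2:; next shift becomes -71; next at idx=3:; next shift becomes -107; next at idx=4:; next shift becomes -143; next at idx=5:; next shift becomes -179; next at idx=6:; next shift becomes -215; next total becomes 7; next final value -1510; both end at -1510.
Checked all 216 inputs in the declared domain: the outputs agree on every one.
verdict: equivalent


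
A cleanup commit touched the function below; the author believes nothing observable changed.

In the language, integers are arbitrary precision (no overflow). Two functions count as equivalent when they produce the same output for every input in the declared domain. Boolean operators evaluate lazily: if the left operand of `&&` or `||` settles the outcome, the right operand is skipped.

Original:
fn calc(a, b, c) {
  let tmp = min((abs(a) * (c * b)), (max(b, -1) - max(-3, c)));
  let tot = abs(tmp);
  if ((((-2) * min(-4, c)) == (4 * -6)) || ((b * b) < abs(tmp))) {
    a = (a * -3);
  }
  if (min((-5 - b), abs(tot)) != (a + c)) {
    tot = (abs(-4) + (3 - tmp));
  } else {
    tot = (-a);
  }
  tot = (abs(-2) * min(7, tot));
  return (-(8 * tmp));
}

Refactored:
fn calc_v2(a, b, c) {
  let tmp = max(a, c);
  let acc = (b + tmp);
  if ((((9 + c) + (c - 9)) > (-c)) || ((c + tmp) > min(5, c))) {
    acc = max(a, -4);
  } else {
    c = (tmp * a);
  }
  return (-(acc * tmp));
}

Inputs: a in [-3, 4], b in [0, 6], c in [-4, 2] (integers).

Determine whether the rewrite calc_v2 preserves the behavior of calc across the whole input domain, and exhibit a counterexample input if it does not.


These are not equivalent — on a=-3, b=0, c=-4 the outputs split (0 vs -9).
calc: tmp = 0; tot = 0; ((((-2) * min(-4, c)) == (4 * -6)) || ((b * b) < abs(tmp))) -> false; (min((-5 - b), abs(tot)) != (a + c)) -> true; tot = 7; tot = 14; return 0
calc_v2: tmp = -3; acc = -3; ((((9 + c) + (c - 9)) > (-c)) || ((c + tmp) > min(5, c))) -> false; c = 9; return -9
verdict: not equivalent; witness: a=-3, b=0, c=-4


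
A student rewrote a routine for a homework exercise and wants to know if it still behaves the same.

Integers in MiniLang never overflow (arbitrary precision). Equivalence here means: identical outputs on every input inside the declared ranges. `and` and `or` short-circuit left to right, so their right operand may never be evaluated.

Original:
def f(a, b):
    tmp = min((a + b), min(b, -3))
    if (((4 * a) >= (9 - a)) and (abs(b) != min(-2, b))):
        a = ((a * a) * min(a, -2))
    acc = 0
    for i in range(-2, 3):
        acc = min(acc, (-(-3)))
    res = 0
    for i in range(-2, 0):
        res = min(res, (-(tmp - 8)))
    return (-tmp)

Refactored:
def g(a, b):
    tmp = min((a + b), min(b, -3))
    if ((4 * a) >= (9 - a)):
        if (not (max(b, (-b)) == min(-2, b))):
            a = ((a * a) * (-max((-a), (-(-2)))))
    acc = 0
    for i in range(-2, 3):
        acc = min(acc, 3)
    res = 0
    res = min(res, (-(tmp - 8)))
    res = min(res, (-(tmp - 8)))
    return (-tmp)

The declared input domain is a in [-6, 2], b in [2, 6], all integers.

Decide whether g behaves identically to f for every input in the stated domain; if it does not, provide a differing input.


This is a faithful refactor — loop structure differs, plus comparison usage differs, plus boolean connective usage differs, plus statement counts differ, plus arithmetic usage differs, plus min/max/abs usage differs, plus branching structure differs, plus constant usage differs, but the computed results match everywhere.
Spot check at a=1, b=5 — f: tmp = -3; (((4 * a) >= (9 - a)) and (abs(b) != min(-2, b))) -> false; acc = 0; [i=-2]; acc = 0; [i=-1]; acc = 0; [i=0]; acc = 0; [i=1]; acc = 0; [i=2]; acc = 0; res = 0; [i=-2]; res = 0; [i=-1]; res = 0; return 3. g: tmp = -3; ((4 * a) >= (9 - a)) -> false; acc = 0; [i=-2]; acc = 0; [i=-1]; acc = 0; [i=0]; acc = 0; [i=1]; acc = 0; [i=2]; acc = 0; res = 0; res = 0; res = 0; return 3. Both give 3.
Sweeping the whole domain (45 inputs) finds no disagreement.
verdict: equivalent


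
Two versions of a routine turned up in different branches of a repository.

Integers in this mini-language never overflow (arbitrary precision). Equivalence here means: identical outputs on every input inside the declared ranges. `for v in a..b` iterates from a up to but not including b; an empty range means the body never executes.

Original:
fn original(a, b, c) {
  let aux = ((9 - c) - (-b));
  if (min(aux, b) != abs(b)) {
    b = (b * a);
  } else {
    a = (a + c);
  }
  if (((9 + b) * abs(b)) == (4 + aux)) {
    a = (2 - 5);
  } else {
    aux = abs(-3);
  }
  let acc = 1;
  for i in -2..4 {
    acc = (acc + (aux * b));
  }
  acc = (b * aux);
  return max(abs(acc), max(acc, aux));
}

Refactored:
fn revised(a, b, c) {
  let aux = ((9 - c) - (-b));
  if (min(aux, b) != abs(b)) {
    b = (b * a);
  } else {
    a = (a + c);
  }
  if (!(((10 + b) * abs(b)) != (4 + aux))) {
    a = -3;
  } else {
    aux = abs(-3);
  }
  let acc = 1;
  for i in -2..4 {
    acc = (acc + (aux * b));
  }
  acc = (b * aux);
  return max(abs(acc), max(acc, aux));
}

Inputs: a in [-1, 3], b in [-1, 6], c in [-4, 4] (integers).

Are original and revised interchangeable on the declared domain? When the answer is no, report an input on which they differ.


a=-1, b=-1, c=1 yields 3 from original but 7 from revised.
verdict: not equivalent; witness: a=-1, b=-1, c=1


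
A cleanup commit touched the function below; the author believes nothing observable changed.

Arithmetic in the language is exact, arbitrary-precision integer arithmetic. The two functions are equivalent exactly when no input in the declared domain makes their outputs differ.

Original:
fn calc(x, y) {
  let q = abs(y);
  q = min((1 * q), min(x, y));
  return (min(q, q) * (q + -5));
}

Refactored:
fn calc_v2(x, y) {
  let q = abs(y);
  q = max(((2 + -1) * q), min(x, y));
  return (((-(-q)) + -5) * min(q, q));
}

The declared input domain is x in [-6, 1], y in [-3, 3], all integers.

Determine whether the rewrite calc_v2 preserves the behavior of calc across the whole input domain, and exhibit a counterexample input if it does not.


Try x=-6, y=-3.
calc: q=3, then q=-6, then returns 66
calc_v2: q=3, then q=3, then returns -6
66 != -6, so the rewrite changes behavior.
verdict: not equivalent; witness: x=-6, y=-3


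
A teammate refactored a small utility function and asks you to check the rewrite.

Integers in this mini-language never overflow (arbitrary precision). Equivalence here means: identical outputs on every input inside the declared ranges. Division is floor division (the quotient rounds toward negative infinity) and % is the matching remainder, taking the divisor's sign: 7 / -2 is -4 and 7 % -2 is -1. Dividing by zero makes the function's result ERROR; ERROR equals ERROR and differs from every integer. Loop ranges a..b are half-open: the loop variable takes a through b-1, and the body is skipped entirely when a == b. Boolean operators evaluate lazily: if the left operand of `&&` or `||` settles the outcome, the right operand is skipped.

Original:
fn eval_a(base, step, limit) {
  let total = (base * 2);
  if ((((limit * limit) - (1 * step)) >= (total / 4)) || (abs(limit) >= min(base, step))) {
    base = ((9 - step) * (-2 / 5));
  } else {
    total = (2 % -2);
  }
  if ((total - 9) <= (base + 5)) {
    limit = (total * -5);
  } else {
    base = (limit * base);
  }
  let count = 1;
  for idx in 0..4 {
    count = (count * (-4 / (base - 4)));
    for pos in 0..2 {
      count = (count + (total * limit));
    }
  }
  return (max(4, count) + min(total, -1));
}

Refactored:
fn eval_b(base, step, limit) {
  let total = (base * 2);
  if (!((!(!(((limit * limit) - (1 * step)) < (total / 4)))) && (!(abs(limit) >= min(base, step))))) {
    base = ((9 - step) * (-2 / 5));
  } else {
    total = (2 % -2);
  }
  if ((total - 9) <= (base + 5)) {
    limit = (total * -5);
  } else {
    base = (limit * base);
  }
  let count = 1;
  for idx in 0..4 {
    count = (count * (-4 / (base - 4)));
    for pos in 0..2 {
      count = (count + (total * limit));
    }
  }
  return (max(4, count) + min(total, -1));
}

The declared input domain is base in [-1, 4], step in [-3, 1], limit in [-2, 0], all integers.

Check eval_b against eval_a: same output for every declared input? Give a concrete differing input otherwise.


Behavior is preserved: although comparison usage differs; also boolean connective usage differs, the outputs never diverge.
As a probe, take base=2, step=-2, limit=-2: eval_a runs total := 4 | ((((limit * limit) - (1 * step)) >= (total / 4)) || (abs(limit) >= min(base, step))): true | base := -11 | ((total - 9) <= (base + 5)): false | base := 22 | count := 1 | iter idx=0: | count := -1 | iter pos=0: | count := -9 | iter pos=1: | count := -17 | iter idx=1: | count := 17 | iter pos=0: | count := 9 | iter pos=1: | count := 1 | iter idx=2: | count := -1 | iter pos=0: | count := -9 | iter pos=1: | count := -17 | iter idx=3: | count := 17 | iter pos=0: | count := 9 | iter pos=1: | count := 1 | result 3; eval_b runs total := 4 | (!((!(!(((limit * limit) - (1 * step)) < (total / 4)))) && (!(abs(limit) >= min(base, step))))): true | base := -11 | ((total - 9) <= (base + 5)): false | base := 22 | count := 1 | iter idx=0: | count := -1 | iter pos=0: | count := -9 | iter pos=1: | count := -17 | iter idx=1: | count := 17 | iter pos=0: | count := 9 | iter pos=1: | count := 1 | iter idx=2: | count := -1 | iter pos=0: | count := -9 | iter pos=1: | count := -17 | iter idx=3: | count := 17 | iter pos=0: | count := 9 | iter pos=1: | count := 1 | result 3; both end at 3.
An exhaustive pass over the 90 declared inputs shows identical outputs.
verdict: equivalent


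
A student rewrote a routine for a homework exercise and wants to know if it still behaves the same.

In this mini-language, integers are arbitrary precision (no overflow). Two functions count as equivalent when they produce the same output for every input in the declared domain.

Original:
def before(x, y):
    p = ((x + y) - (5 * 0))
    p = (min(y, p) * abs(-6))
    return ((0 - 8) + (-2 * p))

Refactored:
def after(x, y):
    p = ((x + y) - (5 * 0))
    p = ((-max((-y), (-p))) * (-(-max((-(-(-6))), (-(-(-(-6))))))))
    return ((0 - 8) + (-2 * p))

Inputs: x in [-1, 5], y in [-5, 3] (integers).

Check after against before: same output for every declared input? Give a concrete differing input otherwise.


Differences: constant usage differs, plus min/max/abs usage differs — yet all 63 inputs agree.
verdict: equivalent


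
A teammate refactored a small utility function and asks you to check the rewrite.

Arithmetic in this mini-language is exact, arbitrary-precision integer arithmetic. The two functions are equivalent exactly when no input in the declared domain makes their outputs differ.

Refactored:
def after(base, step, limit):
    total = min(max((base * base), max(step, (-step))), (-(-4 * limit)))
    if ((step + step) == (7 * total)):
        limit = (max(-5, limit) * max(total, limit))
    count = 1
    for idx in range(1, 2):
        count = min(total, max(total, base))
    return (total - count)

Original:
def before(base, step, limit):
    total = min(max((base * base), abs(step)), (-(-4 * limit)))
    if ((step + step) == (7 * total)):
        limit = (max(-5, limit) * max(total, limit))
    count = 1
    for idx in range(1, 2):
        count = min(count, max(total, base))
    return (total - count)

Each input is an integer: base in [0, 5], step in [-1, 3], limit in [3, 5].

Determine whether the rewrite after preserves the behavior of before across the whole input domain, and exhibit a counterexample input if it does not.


The rewrite breaks on base=0, step=2, limit=3, where the results are 1 and 0.
before: total becomes 2; next ((step + step) == (7 * total)) evaluates to false; next count becomes 1; next at idx=1:; next count becomes 1; next final value 1
after: total becomes 2; next ((step + step) == (7 * total)) evaluates to false; next count becomes 1; next at idx=1:; next count becomes 2; next final value 0
verdict: not equivalent; witness: base=0, step=2, limit=3


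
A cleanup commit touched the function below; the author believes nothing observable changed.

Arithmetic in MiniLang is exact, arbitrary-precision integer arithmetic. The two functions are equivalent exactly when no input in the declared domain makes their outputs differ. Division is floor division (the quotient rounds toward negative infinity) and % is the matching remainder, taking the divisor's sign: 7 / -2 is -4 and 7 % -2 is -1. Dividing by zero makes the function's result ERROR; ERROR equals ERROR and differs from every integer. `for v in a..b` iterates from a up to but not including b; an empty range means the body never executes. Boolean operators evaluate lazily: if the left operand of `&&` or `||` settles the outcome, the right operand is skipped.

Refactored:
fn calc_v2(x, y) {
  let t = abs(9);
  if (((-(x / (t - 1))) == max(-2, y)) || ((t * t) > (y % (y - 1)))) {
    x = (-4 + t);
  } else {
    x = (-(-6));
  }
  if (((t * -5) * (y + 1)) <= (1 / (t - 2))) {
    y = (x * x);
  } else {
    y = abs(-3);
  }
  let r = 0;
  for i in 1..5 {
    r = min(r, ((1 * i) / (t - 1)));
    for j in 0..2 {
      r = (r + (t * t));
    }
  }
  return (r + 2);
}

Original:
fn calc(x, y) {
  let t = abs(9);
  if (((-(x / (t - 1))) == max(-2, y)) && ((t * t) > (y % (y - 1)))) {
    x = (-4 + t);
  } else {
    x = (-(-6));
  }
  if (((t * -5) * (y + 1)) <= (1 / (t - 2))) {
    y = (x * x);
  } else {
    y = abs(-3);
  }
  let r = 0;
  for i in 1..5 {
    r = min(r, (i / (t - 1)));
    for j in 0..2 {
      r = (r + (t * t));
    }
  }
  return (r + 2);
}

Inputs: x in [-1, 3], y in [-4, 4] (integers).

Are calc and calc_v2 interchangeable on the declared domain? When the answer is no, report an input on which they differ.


There is a counterexample at x=-1, y=1: ERROR on one side, 164 on the other.
calc: t=9, then a zero divisor aborts: ERROR
calc_v2: t=9, then (((-(x / (t - 1))) == max(-2, y)) || ((t * t) > (y % (y - 1)))) is true, then x=5, then (((t * -5) * (y + 1)) <= (1 / (t - 2))) is true, then y=25, then r=0, then (i=1), then r=0, then (j=0), then r=81, then (j=1), then r=162, then (i=2), then r=0, then (j=0), then r=81, then (j=1), then r=162, then (i=3), then r=0, then (j=0), then r=81, then (j=1), then r=162, then (i=4), then r=0, then (j=0), then r=81, then (j=1), then r=162, then returns 164
verdict: not equivalent; witness: x=-1, y=1


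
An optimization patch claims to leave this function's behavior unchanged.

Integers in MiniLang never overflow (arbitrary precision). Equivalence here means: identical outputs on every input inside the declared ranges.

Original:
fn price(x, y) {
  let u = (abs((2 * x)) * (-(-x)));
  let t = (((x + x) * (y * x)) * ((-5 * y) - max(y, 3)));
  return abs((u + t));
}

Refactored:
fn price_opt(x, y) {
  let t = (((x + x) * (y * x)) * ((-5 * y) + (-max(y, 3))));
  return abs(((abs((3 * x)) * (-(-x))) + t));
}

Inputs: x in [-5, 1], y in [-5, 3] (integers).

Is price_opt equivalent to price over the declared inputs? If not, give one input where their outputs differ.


At x=-5, y=-5: price gives 5550, price_opt gives 5575.
verdict: not equivalent; witness: x=-5, y=-5


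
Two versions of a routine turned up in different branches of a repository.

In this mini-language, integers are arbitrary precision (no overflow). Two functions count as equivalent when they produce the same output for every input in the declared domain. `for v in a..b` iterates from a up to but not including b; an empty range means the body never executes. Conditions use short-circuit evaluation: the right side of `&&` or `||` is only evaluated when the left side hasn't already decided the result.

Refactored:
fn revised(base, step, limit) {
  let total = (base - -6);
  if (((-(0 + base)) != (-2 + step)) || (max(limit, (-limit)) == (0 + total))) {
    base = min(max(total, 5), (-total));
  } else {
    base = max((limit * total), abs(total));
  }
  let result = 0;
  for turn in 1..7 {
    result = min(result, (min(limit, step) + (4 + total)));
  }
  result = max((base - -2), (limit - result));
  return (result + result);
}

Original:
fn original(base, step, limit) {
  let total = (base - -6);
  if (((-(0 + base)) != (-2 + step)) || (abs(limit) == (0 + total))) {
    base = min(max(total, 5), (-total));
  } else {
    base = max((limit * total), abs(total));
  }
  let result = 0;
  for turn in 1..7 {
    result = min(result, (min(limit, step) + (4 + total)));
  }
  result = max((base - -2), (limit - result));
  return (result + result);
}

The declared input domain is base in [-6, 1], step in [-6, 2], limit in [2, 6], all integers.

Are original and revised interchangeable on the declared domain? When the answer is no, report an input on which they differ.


Comparing the listings, the differences include: min/max/abs usage differs.
As a probe, take base=-6, step=0, limit=5: original runs total = 0; (((-(0 + base)) != (-2 + step)) || (abs(limit) == (0 + total))) -> true; base = 0; result = 0; [turn=1]; result = 0; [turn=2]; result = 0; [turn=3]; result = 0; [turn=4]; result = 0; [turn=5]; result = 0; [turn=6]; result = 0; result = 5; return 10; revised runs total = 0; (((-(0 + base)) != (-2 + step)) || (max(limit, (-limit)) == (0 + total))) -> true; base = 0; result = 0; [turn=1]; result = 0; [turn=2]; result = 0; [turn=3]; result = 0; [turn=4]; result = 0; [turn=5]; result = 0; [turn=6]; result = 0; result = 5; return 10; both end at 10.
Across all 360 domain points the two functions coincide.
verdict: equivalent


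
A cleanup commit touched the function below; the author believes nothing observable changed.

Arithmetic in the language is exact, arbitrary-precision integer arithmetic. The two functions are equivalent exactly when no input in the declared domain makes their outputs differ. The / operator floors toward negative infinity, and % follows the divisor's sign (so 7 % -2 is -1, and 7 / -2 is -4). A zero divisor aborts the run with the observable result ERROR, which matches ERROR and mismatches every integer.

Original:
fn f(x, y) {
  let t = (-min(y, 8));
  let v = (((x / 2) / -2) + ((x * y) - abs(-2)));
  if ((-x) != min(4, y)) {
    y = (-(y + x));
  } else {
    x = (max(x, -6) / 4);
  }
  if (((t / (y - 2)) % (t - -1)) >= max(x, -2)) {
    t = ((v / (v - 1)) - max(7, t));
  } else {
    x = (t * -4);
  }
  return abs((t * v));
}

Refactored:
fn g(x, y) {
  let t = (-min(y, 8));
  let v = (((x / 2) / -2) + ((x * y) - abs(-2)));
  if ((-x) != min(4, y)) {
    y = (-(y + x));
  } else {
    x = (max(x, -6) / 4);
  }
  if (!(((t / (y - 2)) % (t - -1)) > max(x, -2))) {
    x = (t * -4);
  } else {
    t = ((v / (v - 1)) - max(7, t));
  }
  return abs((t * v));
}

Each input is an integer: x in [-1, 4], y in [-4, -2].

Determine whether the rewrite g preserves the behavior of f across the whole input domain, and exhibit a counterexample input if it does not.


Consider the input x=1, y=-2.
f: t becomes 2; next v becomes -4; next ((-x) != min(4, y)) evaluates to true; next y becomes 1; next (((t / (y - 2)) % (t - -1)) >= max(x, -2)) evaluates to true; next t becomes -7; next final value 28
g: t becomes 2; next v becomes -4; next ((-x) != min(4, y)) evaluates to true; next y becomes 1; next (!(((t / (y - 2)) % (t - -1)) > max(x, -2))) evaluates to true; next x becomes -8; next final value 8
28 != 8, so the rewrite changes behavior.
verdict: not equivalent; witness: x=1, y=-2


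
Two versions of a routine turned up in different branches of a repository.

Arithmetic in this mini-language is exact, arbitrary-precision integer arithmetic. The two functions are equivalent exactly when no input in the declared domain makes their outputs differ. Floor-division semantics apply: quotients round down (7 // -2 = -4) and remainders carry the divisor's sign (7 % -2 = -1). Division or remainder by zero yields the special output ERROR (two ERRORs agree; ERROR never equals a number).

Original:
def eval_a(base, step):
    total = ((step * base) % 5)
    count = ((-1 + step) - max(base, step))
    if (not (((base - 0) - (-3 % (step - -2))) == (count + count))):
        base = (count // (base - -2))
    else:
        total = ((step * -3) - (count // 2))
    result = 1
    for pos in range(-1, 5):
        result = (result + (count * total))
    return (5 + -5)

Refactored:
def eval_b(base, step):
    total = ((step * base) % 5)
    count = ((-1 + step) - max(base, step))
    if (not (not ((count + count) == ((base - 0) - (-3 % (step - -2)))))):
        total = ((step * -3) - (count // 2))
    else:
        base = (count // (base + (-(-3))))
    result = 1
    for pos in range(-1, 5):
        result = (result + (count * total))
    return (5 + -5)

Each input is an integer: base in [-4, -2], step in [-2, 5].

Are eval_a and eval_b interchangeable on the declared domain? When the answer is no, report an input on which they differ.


On input base=-3, step=-1, eval_a returns 0 while eval_b returns ERROR.
verdict: not equivalent; witness: base=-3, step=-1


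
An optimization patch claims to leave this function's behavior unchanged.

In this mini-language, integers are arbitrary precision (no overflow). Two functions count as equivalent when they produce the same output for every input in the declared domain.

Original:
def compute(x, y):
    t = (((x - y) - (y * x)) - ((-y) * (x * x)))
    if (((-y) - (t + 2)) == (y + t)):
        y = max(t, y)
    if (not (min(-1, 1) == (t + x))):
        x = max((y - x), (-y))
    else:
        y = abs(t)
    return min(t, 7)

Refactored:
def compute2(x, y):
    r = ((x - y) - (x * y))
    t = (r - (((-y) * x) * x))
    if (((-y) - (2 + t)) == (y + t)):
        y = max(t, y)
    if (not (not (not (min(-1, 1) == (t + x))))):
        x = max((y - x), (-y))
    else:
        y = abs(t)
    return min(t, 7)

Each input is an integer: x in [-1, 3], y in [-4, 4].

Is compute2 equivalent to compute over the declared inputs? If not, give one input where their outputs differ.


Behavior is preserved: although local variable names differ; and boolean connective usage differs; and statement counts differ, the outputs never diverge.
As a probe, take x=2, y=-2: compute runs t := 0 | (((-y) - (t + 2)) == (y + t)): false | (not (min(-1, 1) == (t + x))): true | x := 2 | result 0; compute2 runs r := 8 | t := 0 | (((-y) - (2 + t)) == (y + t)): false | (not (not (not (min(-1, 1) == (t + x))))): true | x := 2 | result 0; both end at 0.
Checked all 45 inputs in the declared domain: the outputs agree on every one.
verdict: equivalent


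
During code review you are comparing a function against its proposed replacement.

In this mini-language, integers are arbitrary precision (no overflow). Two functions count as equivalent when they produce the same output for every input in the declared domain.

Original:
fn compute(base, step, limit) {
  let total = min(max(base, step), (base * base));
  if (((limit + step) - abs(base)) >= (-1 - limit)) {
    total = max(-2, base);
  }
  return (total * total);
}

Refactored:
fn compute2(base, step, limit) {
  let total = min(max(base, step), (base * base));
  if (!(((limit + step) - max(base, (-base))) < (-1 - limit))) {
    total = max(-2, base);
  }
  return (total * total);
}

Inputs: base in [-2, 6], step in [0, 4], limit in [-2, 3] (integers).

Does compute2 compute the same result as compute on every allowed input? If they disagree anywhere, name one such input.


Comparing the listings, the differences include: boolean connective usage differs, and comparison usage differs, and min/max/abs usage differs.
Spot check at base=4, step=0, limit=-1 — compute: total becomes 4; next (((limit + step) - abs(base)) >= (-1 - limit)) evaluates to false; next final value 16. compute2: total becomes 4; next (!(((limit + step) - max(base, (-base))) < (-1 - limit))) evaluates to false; next final value 16. Both give 16.
Checked all 270 inputs in the declared domain: the outputs agree on every one.
verdict: equivalent


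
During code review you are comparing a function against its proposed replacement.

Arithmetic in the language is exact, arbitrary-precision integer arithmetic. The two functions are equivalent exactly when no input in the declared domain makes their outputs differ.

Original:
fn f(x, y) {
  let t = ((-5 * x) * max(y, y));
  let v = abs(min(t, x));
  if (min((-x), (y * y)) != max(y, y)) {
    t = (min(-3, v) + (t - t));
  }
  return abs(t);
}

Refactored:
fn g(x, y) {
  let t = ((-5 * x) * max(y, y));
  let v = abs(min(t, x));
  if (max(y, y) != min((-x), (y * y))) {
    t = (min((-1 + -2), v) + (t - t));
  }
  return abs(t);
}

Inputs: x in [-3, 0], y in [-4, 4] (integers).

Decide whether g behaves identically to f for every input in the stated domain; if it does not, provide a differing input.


This is a faithful refactor — constant usage differs, arithmetic usage differs, but the computed results match everywhere.
Spot check at x=-1, y=-2 — f: t becomes -10; next v becomes 10; next (min((-x), (y * y)) != max(y, y)) evaluates to true; next t becomes -3; next final value 3. g: t becomes -10; next v becomes 10; next (max(y, y) != min((-x), (y * y))) evaluates to true; next t becomes -3; next final value 3. Both give 3.
Across all 36 domain points the two functions coincide.
verdict: equivalent


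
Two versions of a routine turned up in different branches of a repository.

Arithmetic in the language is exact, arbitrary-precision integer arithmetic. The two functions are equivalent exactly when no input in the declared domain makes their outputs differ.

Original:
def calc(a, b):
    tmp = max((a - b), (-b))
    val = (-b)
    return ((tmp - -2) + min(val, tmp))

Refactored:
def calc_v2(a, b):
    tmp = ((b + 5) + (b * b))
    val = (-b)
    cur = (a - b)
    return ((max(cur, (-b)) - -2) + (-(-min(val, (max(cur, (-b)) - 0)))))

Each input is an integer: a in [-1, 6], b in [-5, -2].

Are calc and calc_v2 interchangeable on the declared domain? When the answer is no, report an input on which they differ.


The two are interchangeable: local variable names differ, constant usage differs, min/max/abs usage differs, arithmetic usage differs, statement counts differ, and every declared input agrees.
Tracing a=6, b=-3: calc: tmp=9, then val=3, then returns 14 | calc_v2: tmp=11, then val=3, then cur=9, then returns 14 — matching result 14.
An exhaustive pass over the 32 declared inputs shows identical outputs.
verdict: equivalent


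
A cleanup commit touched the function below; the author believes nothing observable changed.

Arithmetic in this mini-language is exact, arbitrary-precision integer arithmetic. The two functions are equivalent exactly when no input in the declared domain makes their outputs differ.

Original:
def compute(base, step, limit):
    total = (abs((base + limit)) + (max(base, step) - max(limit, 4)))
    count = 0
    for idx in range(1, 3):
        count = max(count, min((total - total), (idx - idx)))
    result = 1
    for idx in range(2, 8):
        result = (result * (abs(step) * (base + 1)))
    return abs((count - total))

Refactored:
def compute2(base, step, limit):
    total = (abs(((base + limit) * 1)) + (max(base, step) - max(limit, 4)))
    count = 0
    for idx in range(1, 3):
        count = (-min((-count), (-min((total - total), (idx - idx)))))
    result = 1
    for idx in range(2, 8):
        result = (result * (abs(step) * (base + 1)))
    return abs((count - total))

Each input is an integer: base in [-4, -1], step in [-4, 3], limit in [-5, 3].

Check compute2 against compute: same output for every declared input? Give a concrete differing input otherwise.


Side by side, the visible changes include: constant usage differs; arithmetic usage differs; min/max/abs usage differs.
Tracing base=-4, step=0, limit=-5: compute: total becomes 5; next count becomes 0; next at idx=1:; next count becomes 0; next at idx=2:; next count becomes 0; next result becomes 1; next at idx=2:; next result becomes 0; next at idx=3:; next result becomes 0; next at idx=4:; next result becomes 0; next at idx=5:; next result becomes 0; next at idx=6:; next result becomes 0; next at idx=7:; next result becomes 0; next final value 5 | compute2: total becomes 5; next count becomes 0; next at idx=1:; next count becomes 0; next at idx=2:; next count becomes 0; next result becomes 1; next at idx=2:; next result becomes 0; next at idx=3:; next result becomes 0; next at idx=4:; next result becomes 0; next at idx=5:; next result becomes 0; next at idx=6:; next result becomes 0; next at idx=7:; next result becomes 0; next final value 5 — matching result 5.
Sweeping the whole domain (288 inputs) finds no disagreement.
verdict: equivalent


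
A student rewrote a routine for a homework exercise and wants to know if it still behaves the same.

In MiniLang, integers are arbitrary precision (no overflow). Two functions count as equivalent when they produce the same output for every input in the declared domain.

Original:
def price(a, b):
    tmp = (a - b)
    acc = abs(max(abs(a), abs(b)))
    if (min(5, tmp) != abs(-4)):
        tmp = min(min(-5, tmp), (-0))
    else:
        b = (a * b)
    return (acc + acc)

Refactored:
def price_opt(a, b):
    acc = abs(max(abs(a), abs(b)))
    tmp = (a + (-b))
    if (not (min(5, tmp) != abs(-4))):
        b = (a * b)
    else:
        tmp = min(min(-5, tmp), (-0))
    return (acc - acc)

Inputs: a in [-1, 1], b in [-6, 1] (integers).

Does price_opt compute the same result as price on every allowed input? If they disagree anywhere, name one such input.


The rewrite breaks on a=-1, b=-6, where the results are 12 and 0.
price: tmp becomes 5; next acc becomes 6; next (min(5, tmp) != abs(-4)) evaluates to true; next tmp becomes -5; next final value 12
price_opt: acc becomes 6; next tmp becomes 5; next (not (min(5, tmp) != abs(-4))) evaluates to false; next tmp becomes -5; next final value 0
verdict: not equivalent; witness: a=-1, b=-6


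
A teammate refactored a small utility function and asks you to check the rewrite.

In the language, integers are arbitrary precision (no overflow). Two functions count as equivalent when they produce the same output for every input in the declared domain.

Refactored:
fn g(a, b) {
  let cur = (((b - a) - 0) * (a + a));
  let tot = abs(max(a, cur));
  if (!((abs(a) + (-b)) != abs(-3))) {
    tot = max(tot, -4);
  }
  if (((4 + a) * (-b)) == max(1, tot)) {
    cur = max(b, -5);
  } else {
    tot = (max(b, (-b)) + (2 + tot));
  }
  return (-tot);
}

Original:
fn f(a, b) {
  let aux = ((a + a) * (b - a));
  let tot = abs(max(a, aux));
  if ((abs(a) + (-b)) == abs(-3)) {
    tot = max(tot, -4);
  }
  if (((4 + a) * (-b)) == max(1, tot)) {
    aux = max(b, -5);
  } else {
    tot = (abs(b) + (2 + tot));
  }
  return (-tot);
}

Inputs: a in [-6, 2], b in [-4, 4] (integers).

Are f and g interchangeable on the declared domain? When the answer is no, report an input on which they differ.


Behavior is preserved: although comparison usage differs, constant usage differs, min/max/abs usage differs, arithmetic usage differs, local variable names differ, boolean connective usage differs, the outputs never diverge.
Spot check at a=-3, b=3 — f: aux becomes -36; next tot becomes 3; next ((abs(a) + (-b)) == abs(-3)) evaluates to false; next (((4 + a) * (-b)) == max(1, tot)) evaluates to false; next tot becomes 8; next final value -8. g: cur becomes -36; next tot becomes 3; next (!((abs(a) + (-b)) != abs(-3))) evaluates to false; next (((4 + a) * (-b)) == max(1, tot)) evaluates to false; next tot becomes 8; next final value -8. Both give -8.
An exhaustive pass over the 81 declared inputs shows identical outputs.
verdict: equivalent
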